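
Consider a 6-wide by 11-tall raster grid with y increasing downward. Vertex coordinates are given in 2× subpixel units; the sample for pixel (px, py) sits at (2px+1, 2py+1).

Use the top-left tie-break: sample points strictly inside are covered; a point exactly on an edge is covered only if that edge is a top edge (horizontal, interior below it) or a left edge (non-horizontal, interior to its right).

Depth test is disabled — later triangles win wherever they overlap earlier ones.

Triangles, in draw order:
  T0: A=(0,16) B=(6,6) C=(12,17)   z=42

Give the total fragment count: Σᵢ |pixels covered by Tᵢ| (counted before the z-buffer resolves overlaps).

T0:
  2·area = 126
  edge (0, 16)→(6, 6): d=(6,-10) top-left  bias=+0
  edge (6, 6)→(12, 17): d=(6,11) right/bottom  bias=-1
  edge (12, 17)→(0, 16): d=(-12,-1) top-left  bias=+0
    (4,0)@(9, 1): e=[0,-63,189] → .  [on edge]
    (2,4)@(5, 9): e=[8,29,89] → X
    (3,4)@(7, 9): e=[28,7,91] → X
    (4,4)@(9, 9): e=[48,-15,93] → .
    (1,5)@(3, 11): e=[0,63,63] → X  [on edge]
    (4,5)@(9, 11): e=[60,-3,69] → .
    (1,6)@(3, 13): e=[12,75,39] → X
    (4,6)@(9, 13): e=[72,9,45] → X
    (5,6)@(11, 13): e=[92,-13,47] → .
    (0,7)@(1, 15): e=[4,109,13] → X
    (5,7)@(11, 15): e=[104,-1,23] → .
    (0,8)@(1, 17): e=[16,121,-11] → .
  covered (14 px):
    . . . . . .
    . . . . . .
    . . . . . .
    . . . . . .
    . . X X . .
    . X X X . .
    . X X X X .
    X X X X X .
    . . . . . .
    . . . . . .
    . . . . . .

Result: 14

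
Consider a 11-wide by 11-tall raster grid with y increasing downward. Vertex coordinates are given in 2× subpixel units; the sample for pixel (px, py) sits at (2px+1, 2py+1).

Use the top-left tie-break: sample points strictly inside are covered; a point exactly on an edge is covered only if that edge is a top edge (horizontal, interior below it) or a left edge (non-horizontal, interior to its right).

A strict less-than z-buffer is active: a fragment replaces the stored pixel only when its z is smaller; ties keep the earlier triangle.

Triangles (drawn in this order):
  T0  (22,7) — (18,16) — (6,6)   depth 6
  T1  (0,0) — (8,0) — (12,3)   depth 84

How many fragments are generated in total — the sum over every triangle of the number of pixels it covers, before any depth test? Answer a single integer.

T0:
  2·area = 148
  edge (22, 7)→(18, 16): d=(-4,9) right/bottom  bias=-1
  edge (18, 16)→(6, 6): d=(-12,-10) top-left  bias=+0
  edge (6, 6)→(22, 7): d=(16,1) right/bottom  bias=-1
    (4,3)@(9, 7): e=[117,18,13] → X
    (5,3)@(11, 7): e=[99,38,11] → X
    (6,3)@(13, 7): e=[81,58,9] → X
    (7,3)@(15, 7): e=[63,78,7] → X
    (8,3)@(17, 7): e=[45,98,5] → X
    (9,3)@(19, 7): e=[27,118,3] → X
    (10,3)@(21, 7): e=[9,138,1] → X
    (4,4)@(9, 9): e=[109,-6,45] → .
    (5,4)@(11, 9): e=[91,14,43] → X
    (5,5)@(11, 11): e=[83,-10,75] → .
    (6,5)@(13, 11): e=[65,10,73] → X
    (10,5)@(21, 11): e=[-7,90,65] → .
  covered (21 px):
    . . . . . . . . . . .
    . . . . . . . . . . .
    . . . . . . . . . . .
    . . . . X X X X X X X
    . . . . . X X X X X X
    . . . . . . X X X X .
    . . . . . . . X X X .
    . . . . . . . . X . .
    . . . . . . . . . . .
    . . . . . . . . . . .
    . . . . . . . . . . .
T1:
  2·area = 24
  edge (0, 0)→(8, 0): d=(8,0) top-left  bias=+0
  edge (8, 0)→(12, 3): d=(4,3) right/bottom  bias=-1
  edge (12, 3)→(0, 0): d=(-12,-3) top-left  bias=+0
    (2,0)@(5, 1): e=[8,13,3] → X
    (3,0)@(7, 1): e=[8,7,9] → X
    (4,0)@(9, 1): e=[8,1,15] → X
    (5,0)@(11, 1): e=[8,-5,21] → .
    (2,1)@(5, 3): e=[24,21,-21] → .
    (3,1)@(7, 3): e=[24,15,-15] → .
    (4,1)@(9, 3): e=[24,9,-9] → .
  covered (3 px):
    . . X X X . . . . . .
    . . . . . . . . . . .
    . . . . . . . . . . .
    . . . . . . . . . . .
    . . . . . . . . . . .
    . . . . . . . . . . .
    . . . . . . . . . . .
    . . . . . . . . . . .
    . . . . . . . . . . .
    . . . . . . . . . . .
    . . . . . . . . . . .

Answer: 24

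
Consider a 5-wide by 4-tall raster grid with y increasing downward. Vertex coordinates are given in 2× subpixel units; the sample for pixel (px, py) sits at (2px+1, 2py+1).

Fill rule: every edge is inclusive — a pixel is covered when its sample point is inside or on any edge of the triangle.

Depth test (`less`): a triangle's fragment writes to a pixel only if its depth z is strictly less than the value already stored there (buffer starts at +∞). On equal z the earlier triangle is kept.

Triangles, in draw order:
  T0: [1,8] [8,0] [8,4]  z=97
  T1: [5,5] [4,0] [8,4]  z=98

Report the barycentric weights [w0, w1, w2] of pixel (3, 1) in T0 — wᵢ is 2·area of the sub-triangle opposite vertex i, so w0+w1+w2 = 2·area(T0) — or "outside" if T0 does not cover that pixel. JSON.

T0:
  2·area = 28
  edge (1, 8)→(8, 0): d=(7,-8) inclusive
  edge (8, 0)→(8, 4): d=(0,4) inclusive
  edge (8, 4)→(1, 8): d=(-7,4) inclusive
    (3,1)@(7, 3): e=[13,4,11] → X
    (4,1)@(9, 3): e=[29,-4,3] → .
    (2,2)@(5, 5): e=[11,12,5] → X
    (3,2)@(7, 5): e=[27,4,-3] → .
    (2,3)@(5, 7): e=[25,12,-9] → .
  covered (2 px):
    . . . . .
    . . . X .
    . . X . .
    . . . . .
T1:
  2·area = 16
  edge (5, 5)→(4, 0): d=(-1,-5) inclusive
  edge (4, 0)→(8, 4): d=(4,4) inclusive
  edge (8, 4)→(5, 5): d=(-3,1) inclusive
    (2,0)@(5, 1): e=[4,0,12] → X  [on edge]
    (3,0)@(7, 1): e=[14,-8,10] → .
    (2,1)@(5, 3): e=[2,8,6] → X
    (3,1)@(7, 3): e=[12,0,4] → X  [on edge]
    (4,1)@(9, 3): e=[22,-8,2] → .
    (2,2)@(5, 5): e=[0,16,0] → X  [on edge]
    (3,2)@(7, 5): e=[10,8,-2] → .
    (4,2)@(9, 5): e=[20,0,-4] → .  [on edge]
    (2,3)@(5, 7): e=[-2,24,-6] → .
  covered (4 px):
    . . X . .
    . . X X .
    . . X . .
    . . . . .

Answer: [4,11,13]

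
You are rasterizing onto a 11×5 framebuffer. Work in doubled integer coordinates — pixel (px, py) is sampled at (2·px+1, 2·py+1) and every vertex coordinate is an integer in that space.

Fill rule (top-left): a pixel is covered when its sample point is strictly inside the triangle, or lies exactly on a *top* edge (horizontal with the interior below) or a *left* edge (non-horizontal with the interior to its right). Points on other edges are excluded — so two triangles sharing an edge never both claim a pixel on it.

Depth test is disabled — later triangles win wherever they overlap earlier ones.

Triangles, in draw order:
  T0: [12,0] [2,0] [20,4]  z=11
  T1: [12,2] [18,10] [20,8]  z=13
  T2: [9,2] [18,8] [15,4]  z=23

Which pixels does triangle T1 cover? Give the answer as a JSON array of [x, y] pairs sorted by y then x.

T0:
  2·area = 40  (B↔C swapped to make it positive)
  edge (12, 0)→(20, 4): d=(8,4) right/bottom  bias=-1
  edge (20, 4)→(2, 0): d=(-18,-4) top-left  bias=+0
  edge (2, 0)→(12, 0): d=(10,0) top-left  bias=+0
    (3,0)@(7, 1): e=[28,2,10] → #
    (4,0)@(9, 1): e=[20,10,10] → #
    (5,0)@(11, 1): e=[12,18,10] → #
    (6,0)@(13, 1): e=[4,26,10] → #
    (7,0)@(15, 1): e=[-4,34,10] → ·
    (3,1)@(7, 3): e=[44,-34,30] → ·
    (4,1)@(9, 3): e=[36,-26,30] → ·
    (5,1)@(11, 3): e=[28,-18,30] → ·
    (6,1)@(13, 3): e=[20,-10,30] → ·
    (8,1)@(17, 3): e=[4,6,30] → #
    (9,1)@(19, 3): e=[-4,14,30] → ·
    (8,2)@(17, 5): e=[20,-30,50] → ·
  covered (5 px):
    · · · # # # # · · · ·
    · · · · · · · · # · ·
    · · · · · · · · · · ·
    · · · · · · · · · · ·
    · · · · · · · · · · ·
T1:
  2·area = 28  (B↔C swapped to make it positive)
  edge (12, 2)→(20, 8): d=(8,6) right/bottom  bias=-1
  edge (20, 8)→(18, 10): d=(-2,2) right/bottom  bias=-1
  edge (18, 10)→(12, 2): d=(-6,-8) top-left  bias=+0
    (6,1)@(13, 3): e=[2,24,2] → #
    (7,1)@(15, 3): e=[-10,20,18] → ·
    (6,2)@(13, 5): e=[18,20,-10] → ·
    (7,2)@(15, 5): e=[6,16,6] → #
    (8,2)@(17, 5): e=[-6,12,22] → ·
    (7,3)@(15, 7): e=[22,12,-6] → ·
    (8,3)@(17, 7): e=[10,8,10] → #
    (9,3)@(19, 7): e=[-2,4,26] → ·
    (10,3)@(21, 7): e=[-14,0,42] → ·  [on edge]
    (8,4)@(17, 9): e=[26,4,-2] → ·
    (9,4)@(19, 9): e=[14,0,14] → ·  [on edge]
  covered (3 px):
    · · · · · · · · · · ·
    · · · · · · # · · · ·
    · · · · · · · # · · ·
    · · · · · · · · # · ·
    · · · · · · · · · · ·
T2:
  2·area = 18  (B↔C swapped to make it positive)
  edge (9, 2)→(15, 4): d=(6,2) right/bottom  bias=-1
  edge (15, 4)→(18, 8): d=(3,4) right/bottom  bias=-1
  edge (18, 8)→(9, 2): d=(-9,-6) top-left  bias=+0
    (5,1)@(11, 3): e=[2,13,3] → #
    (6,1)@(13, 3): e=[-2,5,15] → ·
    (5,2)@(11, 5): e=[14,19,-15] → ·
    (7,2)@(15, 5): e=[6,3,9] → #
    (8,2)@(17, 5): e=[2,-5,21] → ·
    (7,3)@(15, 7): e=[18,9,-9] → ·
    (8,3)@(17, 7): e=[14,1,3] → #
    (9,3)@(19, 7): e=[10,-7,15] → ·
    (8,4)@(17, 9): e=[26,7,-15] → ·
  covered (3 px):
    · · · · · · · · · · ·
    · · · · · # · · · · ·
    · · · · · · · # · · ·
    · · · · · · · · # · ·
    · · · · · · · · · · ·

Result: [[6,1],[7,2],[8,3]]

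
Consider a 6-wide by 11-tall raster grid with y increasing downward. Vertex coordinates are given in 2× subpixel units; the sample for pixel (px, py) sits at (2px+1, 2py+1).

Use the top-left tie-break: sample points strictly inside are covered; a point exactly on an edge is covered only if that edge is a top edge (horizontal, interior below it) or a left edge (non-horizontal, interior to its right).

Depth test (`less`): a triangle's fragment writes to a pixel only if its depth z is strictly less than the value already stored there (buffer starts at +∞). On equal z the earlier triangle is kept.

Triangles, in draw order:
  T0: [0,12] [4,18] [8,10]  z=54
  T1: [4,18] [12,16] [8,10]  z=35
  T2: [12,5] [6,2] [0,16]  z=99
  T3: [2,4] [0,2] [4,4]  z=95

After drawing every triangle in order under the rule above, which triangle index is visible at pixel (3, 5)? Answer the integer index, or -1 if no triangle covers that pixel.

T0:
  2·area = 56  (B↔C swapped to make it positive)
  edge (0, 12)→(8, 10): d=(8,-2) top-left  bias=+0
  edge (8, 10)→(4, 18): d=(-4,8) right/bottom  bias=-1
  edge (4, 18)→(0, 12): d=(-4,-6) top-left  bias=+0
    (2,5)@(5, 11): e=[2,20,34] → #
    (3,5)@(7, 11): e=[6,4,46] → #
    (4,5)@(9, 11): e=[10,-12,58] → ·
    (0,6)@(1, 13): e=[10,44,2] → #
    (1,6)@(3, 13): e=[14,28,14] → #
    (3,6)@(7, 13): e=[22,-4,38] → ·
    (0,7)@(1, 15): e=[26,36,-6] → ·
    (1,7)@(3, 15): e=[30,20,6] → #
    (3,7)@(7, 15): e=[38,-12,30] → ·
    (1,8)@(3, 17): e=[46,12,-2] → ·
    (2,8)@(5, 17): e=[50,-4,10] → ·
  covered (7 px):
    · · · · · ·
    · · · · · ·
    · · · · · ·
    · · · · · ·
    · · · · · ·
    · · # # · ·
    # # # · · ·
    · # # · · ·
    · · · · · ·
    · · · · · ·
    · · · · · ·
T1:
  2·area = 56  (B↔C swapped to make it positive)
  edge (4, 18)→(8, 10): d=(4,-8) top-left  bias=+0
  edge (8, 10)→(12, 16): d=(4,6) right/bottom  bias=-1
  edge (12, 16)→(4, 18): d=(-8,2) right/bottom  bias=-1
    (3,6)@(7, 13): e=[4,18,34] → #
    (4,6)@(9, 13): e=[20,6,30] → #
    (5,6)@(11, 13): e=[36,-6,26] → ·
    (3,7)@(7, 15): e=[12,26,18] → #
    (5,7)@(11, 15): e=[44,2,10] → #
    (2,8)@(5, 17): e=[4,46,6] → #
    (4,8)@(9, 17): e=[36,22,-2] → ·
    (5,8)@(11, 17): e=[52,10,-6] → ·
    (2,9)@(5, 19): e=[12,54,-10] → ·
    (3,9)@(7, 19): e=[28,42,-14] → ·
  covered (7 px):
    · · · · · ·
    · · · · · ·
    · · · · · ·
    · · · · · ·
    · · · · · ·
    · · · · · ·
    · · · # # ·
    · · · # # #
    · · # # · ·
    · · · · · ·
    · · · · · ·
T2:
  2·area = 102  (B↔C swapped to make it positive)
  edge (12, 5)→(0, 16): d=(-12,11) right/bottom  bias=-1
  edge (0, 16)→(6, 2): d=(6,-14) top-left  bias=+0
  edge (6, 2)→(12, 5): d=(6,3) right/bottom  bias=-1
    (3,1)@(7, 3): e=[79,20,3] → #
    (4,1)@(9, 3): e=[57,48,-3] → ·
    (2,2)@(5, 5): e=[77,4,21] → #
    (4,2)@(9, 5): e=[33,60,9] → #
    (5,2)@(11, 5): e=[11,88,3] → #
    (2,3)@(5, 7): e=[53,16,33] → #
    (5,3)@(11, 7): e=[-13,100,15] → ·
    (1,4)@(3, 9): e=[51,0,51] → #  [on edge]
    (4,4)@(9, 9): e=[-15,84,33] → ·
    (1,5)@(3, 11): e=[27,12,63] → #
    (3,5)@(7, 11): e=[-17,68,51] → ·
    (1,6)@(3, 13): e=[3,24,75] → #
  covered (15 px):
    · · · · · ·
    · · · # · ·
    · · # # # #
    · · # # # ·
    · # # # · ·
    · # # · · ·
    · # · · · ·
    # · · · · ·
    · · · · · ·
    · · · · · ·
    · · · · · ·
T3:
  2·area = 4
  edge (2, 4)→(0, 2): d=(-2,-2) top-left  bias=+0
  edge (0, 2)→(4, 4): d=(4,2) right/bottom  bias=-1
  edge (4, 4)→(2, 4): d=(-2,0) right/bottom  bias=-1
    (0,1)@(1, 3): e=[0,2,2] → #  [on edge]
    (1,1)@(3, 3): e=[4,-2,2] → ·
    (0,2)@(1, 5): e=[-4,10,-2] → ·
    (1,2)@(3, 5): e=[0,6,-2] → ·  [on edge]
    (2,3)@(5, 7): e=[0,10,-6] → ·  [on edge]
    (3,4)@(7, 9): e=[0,14,-10] → ·  [on edge]
    (4,5)@(9, 11): e=[0,18,-14] → ·  [on edge]
    (5,6)@(11, 13): e=[0,22,-18] → ·  [on edge]
  covered (1 px):
    · · · · · ·
    # · · · · ·
    · · · · · ·
    · · · · · ·
    · · · · · ·
    · · · · · ·
    · · · · · ·
    · · · · · ·
    · · · · · ·
    · · · · · ·
    · · · · · ·

Z-buffer (winner per pixel, '.' = empty):
  . . . . . .
  3 . . 2 . .
  . . 2 2 2 2
  . . 2 2 2 .
  . 2 2 2 . .
  . 2 0 0 . .
  0 0 0 1 1 .
  2 0 0 1 1 1
  . . 1 1 . .
  . . . . . .
  . . . . . .

Result: 0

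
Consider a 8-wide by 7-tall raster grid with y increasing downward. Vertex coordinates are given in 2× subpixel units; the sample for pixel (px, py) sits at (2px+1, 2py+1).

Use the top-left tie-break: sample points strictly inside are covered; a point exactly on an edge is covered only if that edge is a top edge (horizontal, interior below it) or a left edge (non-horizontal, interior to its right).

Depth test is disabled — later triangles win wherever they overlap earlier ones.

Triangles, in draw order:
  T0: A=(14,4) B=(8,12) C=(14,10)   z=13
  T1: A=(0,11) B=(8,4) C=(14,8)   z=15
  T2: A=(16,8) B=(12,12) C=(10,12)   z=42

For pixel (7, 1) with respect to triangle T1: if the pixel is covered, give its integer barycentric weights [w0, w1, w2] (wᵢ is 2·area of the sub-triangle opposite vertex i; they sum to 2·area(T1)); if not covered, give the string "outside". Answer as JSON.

T0:
  2·area = 36  (B↔C swapped to make it positive)
  edge (14, 4)→(14, 10): d=(0,6) right/bottom  bias=-1
  edge (14, 10)→(8, 12): d=(-6,2) right/bottom  bias=-1
  edge (8, 12)→(14, 4): d=(6,-8) top-left  bias=+0
    (6,3)@(13, 7): e=[6,20,10] → #
    (7,3)@(15, 7): e=[-6,16,26] → ·
    (5,4)@(11, 9): e=[18,12,6] → #
    (7,4)@(15, 9): e=[-6,4,38] → ·
    (4,5)@(9, 11): e=[30,4,2] → #
    (5,5)@(11, 11): e=[18,0,18] → ·  [on edge]
    (6,5)@(13, 11): e=[6,-4,34] → ·
    (2,6)@(5, 13): e=[54,0,-18] → ·  [on edge]
    (4,6)@(9, 13): e=[30,-8,14] → ·
  covered (4 px):
    · · · · · · · ·
    · · · · · · · ·
    · · · · · · · ·
    · · · · · · # ·
    · · · · · # # ·
    · · · · # · · ·
    · · · · · · · ·
T1:
  2·area = 74
  edge (0, 11)→(8, 4): d=(8,-7) top-left  bias=+0
  edge (8, 4)→(14, 8): d=(6,4) right/bottom  bias=-1
  edge (14, 8)→(0, 11): d=(-14,3) right/bottom  bias=-1
    (3,2)@(7, 5): e=[1,10,63] → #
    (4,2)@(9, 5): e=[15,2,57] → #
    (5,2)@(11, 5): e=[29,-6,51] → ·
    (2,3)@(5, 7): e=[3,30,41] → #
    (5,3)@(11, 7): e=[45,6,23] → #
    (6,3)@(13, 7): e=[59,-2,17] → ·
    (1,4)@(3, 9): e=[5,50,19] → #
    (5,4)@(11, 9): e=[61,18,-5] → ·
    (1,5)@(3, 11): e=[21,62,-9] → ·
    (2,5)@(5, 11): e=[35,54,-15] → ·
    (3,5)@(7, 11): e=[49,46,-21] → ·
    (4,5)@(9, 11): e=[63,38,-27] → ·
  covered (10 px):
    · · · · · · · ·
    · · · · · · · ·
    · · · # # · · ·
    · · # # # # · ·
    · # # # # · · ·
    · · · · · · · ·
    · · · · · · · ·
T2:
  2·area = 8
  edge (16, 8)→(12, 12): d=(-4,4) right/bottom  bias=-1
  edge (12, 12)→(10, 12): d=(-2,0) right/bottom  bias=-1
  edge (10, 12)→(16, 8): d=(6,-4) top-left  bias=+0
    (7,4)@(15, 9): e=[0,6,2] → ·  [on edge]
    (6,5)@(13, 11): e=[0,2,6] → ·  [on edge]
    (5,6)@(11, 13): e=[0,-2,10] → ·  [on edge]
  covered (0 px):
    · · · · · · · ·
    · · · · · · · ·
    · · · · · · · ·
    · · · · · · · ·
    · · · · · · · ·
    · · · · · · · ·
    · · · · · · · ·

Result: "outside"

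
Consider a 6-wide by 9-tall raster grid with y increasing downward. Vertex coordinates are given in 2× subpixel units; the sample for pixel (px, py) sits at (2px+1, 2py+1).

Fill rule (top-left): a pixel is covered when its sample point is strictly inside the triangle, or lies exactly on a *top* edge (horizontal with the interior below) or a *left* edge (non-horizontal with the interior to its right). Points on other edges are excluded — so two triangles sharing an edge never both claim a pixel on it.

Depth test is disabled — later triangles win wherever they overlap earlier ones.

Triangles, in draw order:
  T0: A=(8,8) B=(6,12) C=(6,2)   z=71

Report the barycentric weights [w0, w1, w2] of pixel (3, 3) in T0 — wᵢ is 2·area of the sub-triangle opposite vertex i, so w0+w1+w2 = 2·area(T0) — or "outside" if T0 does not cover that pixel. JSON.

T0:
  2·area = 20
  edge (8, 8)→(6, 12): d=(-2,4) right/bottom  bias=-1
  edge (6, 12)→(6, 2): d=(0,-10) top-left  bias=+0
  edge (6, 2)→(8, 8): d=(2,6) right/bottom  bias=-1
    (3,2)@(7, 5): e=[10,10,0] → ·  [on edge]
    (3,3)@(7, 7): e=[6,10,4] → #
    (4,3)@(9, 7): e=[-2,30,-8] → ·
    (3,4)@(7, 9): e=[2,10,8] → #
    (4,4)@(9, 9): e=[-6,30,-4] → ·
    (3,5)@(7, 11): e=[-2,10,12] → ·
    (4,5)@(9, 11): e=[-10,30,0] → ·  [on edge]
    (5,8)@(11, 17): e=[-30,50,0] → ·  [on edge]
  covered (2 px):
    · · · · · ·
    · · · · · ·
    · · · · · ·
    · · · # · ·
    · · · # · ·
    · · · · · ·
    · · · · · ·
    · · · · · ·
    · · · · · ·

Result: [10,4,6]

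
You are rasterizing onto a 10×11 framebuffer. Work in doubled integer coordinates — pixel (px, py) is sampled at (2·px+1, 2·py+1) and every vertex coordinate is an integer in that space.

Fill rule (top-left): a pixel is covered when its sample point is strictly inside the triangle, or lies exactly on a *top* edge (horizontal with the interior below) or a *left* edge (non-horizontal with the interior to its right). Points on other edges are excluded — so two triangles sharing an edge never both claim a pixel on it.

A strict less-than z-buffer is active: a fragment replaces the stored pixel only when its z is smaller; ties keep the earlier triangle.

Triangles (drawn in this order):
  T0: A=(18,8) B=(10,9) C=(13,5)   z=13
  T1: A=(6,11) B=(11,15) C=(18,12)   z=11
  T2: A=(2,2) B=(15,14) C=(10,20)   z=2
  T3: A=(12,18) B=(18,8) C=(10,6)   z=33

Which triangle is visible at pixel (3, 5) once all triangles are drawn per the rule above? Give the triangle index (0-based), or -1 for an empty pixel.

T0:
  2·area = 29
  edge (18, 8)→(10, 9): d=(-8,1) right/bottom  bias=-1
  edge (10, 9)→(13, 5): d=(3,-4) top-left  bias=+0
  edge (13, 5)→(18, 8): d=(5,3) right/bottom  bias=-1
    (6,2)@(13, 5): e=[29,0,0] → ·  [on edge]
    (6,3)@(13, 7): e=[13,6,10] → █
    (7,3)@(15, 7): e=[11,14,4] → █
    (8,3)@(17, 7): e=[9,22,-2] → ·
    (6,4)@(13, 9): e=[-3,12,20] → ·
    (7,4)@(15, 9): e=[-5,20,14] → ·
    (3,6)@(7, 13): e=[-29,0,58] → ·  [on edge]
    (0,10)@(1, 21): e=[-87,0,116] → ·  [on edge]
  covered (2 px):
    · · · · · · · · · ·
    · · · · · · · · · ·
    · · · · · · · · · ·
    · · · · · · █ █ · ·
    · · · · · · · · · ·
    · · · · · · · · · ·
    · · · · · · · · · ·
    · · · · · · · · · ·
    · · · · · · · · · ·
    · · · · · · · · · ·
    · · · · · · · · · ·
T1:
  2·area = 43  (B↔C swapped to make it positive)
  edge (6, 11)→(18, 12): d=(12,1) right/bottom  bias=-1
  edge (18, 12)→(11, 15): d=(-7,3) right/bottom  bias=-1
  edge (11, 15)→(6, 11): d=(-5,-4) top-left  bias=+0
    (0,3)@(1, 7): e=[-43,86,0] → ·  [on edge]
    (4,6)@(9, 13): e=[21,20,2] → █
    (5,6)@(11, 13): e=[19,14,10] → █
    (6,6)@(13, 13): e=[17,8,18] → █
    (7,6)@(15, 13): e=[15,2,26] → █
    (8,6)@(17, 13): e=[13,-4,34] → ·
    (4,7)@(9, 15): e=[45,6,-8] → ·
    (5,7)@(11, 15): e=[43,0,0] → ·  [on edge]
    (6,7)@(13, 15): e=[41,-6,8] → ·
    (7,7)@(15, 15): e=[39,-12,16] → ·
  covered (4 px):
    · · · · · · · · · ·
    · · · · · · · · · ·
    · · · · · · · · · ·
    · · · · · · · · · ·
    · · · · · · · · · ·
    · · · · · · · · · ·
    · · · · █ █ █ █ · ·
    · · · · · · · · · ·
    · · · · · · · · · ·
    · · · · · · · · · ·
    · · · · · · · · · ·
T2:
  2·area = 138
  edge (2, 2)→(15, 14): d=(13,12) right/bottom  bias=-1
  edge (15, 14)→(10, 20): d=(-5,6) right/bottom  bias=-1
  edge (10, 20)→(2, 2): d=(-8,-18) top-left  bias=+0
    (1,1)@(3, 3): e=[1,127,10] → █
    (2,1)@(5, 3): e=[-23,115,46] → ·
    (1,2)@(3, 5): e=[27,117,-6] → ·
    (2,2)@(5, 5): e=[3,105,30] → █
    (3,2)@(7, 5): e=[-21,93,66] → ·
    (2,3)@(5, 7): e=[29,95,14] → █
    (3,3)@(7, 7): e=[5,83,50] → █
    (4,3)@(9, 7): e=[-19,71,86] → ·
    (2,4)@(5, 9): e=[55,85,-2] → ·
    (3,4)@(7, 9): e=[31,73,34] → █
    (4,4)@(9, 9): e=[7,61,70] → █
    (5,4)@(11, 9): e=[-17,49,106] → ·
  covered (18 px):
    · · · · · · · · · ·
    · █ · · · · · · · ·
    · · █ · · · · · · ·
    · · █ █ · · · · · ·
    · · · █ █ · · · · ·
    · · · █ █ █ · · · ·
    · · · █ █ █ █ · · ·
    · · · · █ █ █ · · ·
    · · · · █ █ · · · ·
    · · · · · · · · · ·
    · · · · · · · · · ·
T3:
  2·area = 92  (B↔C swapped to make it positive)
  edge (12, 18)→(10, 6): d=(-2,-12) top-left  bias=+0
  edge (10, 6)→(18, 8): d=(8,2) right/bottom  bias=-1
  edge (18, 8)→(12, 18): d=(-6,10) right/bottom  bias=-1
    (5,3)@(11, 7): e=[10,6,76] → █
    (6,3)@(13, 7): e=[34,2,56] → █
    (7,3)@(15, 7): e=[58,-2,36] → ·
    (5,4)@(11, 9): e=[6,22,64] → █
    (7,4)@(15, 9): e=[54,14,24] → █
    (8,4)@(17, 9): e=[78,10,4] → █
    (9,4)@(19, 9): e=[102,6,-16] → ·
    (5,5)@(11, 11): e=[2,38,52] → █
    (8,5)@(17, 11): e=[74,26,-8] → ·
    (5,6)@(11, 13): e=[-2,54,40] → ·
    (6,6)@(13, 13): e=[22,50,20] → █
    (7,6)@(15, 13): e=[46,46,0] → ·  [on edge]
  covered (11 px):
    · · · · · · · · · ·
    · · · · · · · · · ·
    · · · · · · · · · ·
    · · · · · █ █ · · ·
    · · · · · █ █ █ █ ·
    · · · · · █ █ █ · ·
    · · · · · · █ · · ·
    · · · · · · █ · · ·
    · · · · · · · · · ·
    · · · · · · · · · ·
    · · · · · · · · · ·

Z-buffer (winner per pixel, '.' = empty):
  . . . . . . . . . .
  . 2 . . . . . . . .
  . . 2 . . . . . . .
  . . 2 2 . 3 0 0 . .
  . . . 2 2 3 3 3 3 .
  . . . 2 2 2 3 3 . .
  . . . 2 2 2 2 1 . .
  . . . . 2 2 2 . . .
  . . . . 2 2 . . . .
  . . . . . . . . . .
  . . . . . . . . . .

Result: 2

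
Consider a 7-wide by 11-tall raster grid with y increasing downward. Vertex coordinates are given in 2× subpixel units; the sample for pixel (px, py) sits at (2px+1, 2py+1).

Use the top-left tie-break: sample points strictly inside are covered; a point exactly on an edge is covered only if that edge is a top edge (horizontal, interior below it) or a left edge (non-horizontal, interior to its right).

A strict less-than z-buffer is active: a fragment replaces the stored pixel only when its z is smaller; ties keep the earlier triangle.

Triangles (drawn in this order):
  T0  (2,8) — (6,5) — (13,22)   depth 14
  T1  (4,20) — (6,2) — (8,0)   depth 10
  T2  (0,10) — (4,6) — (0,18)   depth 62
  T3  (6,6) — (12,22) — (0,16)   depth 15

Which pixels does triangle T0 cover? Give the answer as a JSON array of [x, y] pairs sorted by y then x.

T0:
  2·area = 89
  edge (2, 8)→(6, 5): d=(4,-3) top-left  bias=+0
  edge (6, 5)→(13, 22): d=(7,17) right/bottom  bias=-1
  edge (13, 22)→(2, 8): d=(-11,-14) top-left  bias=+0
    (2,3)@(5, 7): e=[5,31,53] → █
    (3,3)@(7, 7): e=[11,-3,81] → ·
    (1,4)@(3, 9): e=[7,79,3] → █
    (3,4)@(7, 9): e=[19,11,59] → █
    (4,4)@(9, 9): e=[25,-23,87] → ·
    (1,5)@(3, 11): e=[15,93,-19] → ·
    (2,5)@(5, 11): e=[21,59,9] → █
    (4,5)@(9, 11): e=[33,-9,65] → ·
    (2,6)@(5, 13): e=[29,73,-13] → ·
    (3,6)@(7, 13): e=[35,39,15] → █
    (4,6)@(9, 13): e=[41,5,43] → █
    (5,6)@(11, 13): e=[47,-29,71] → ·
  covered (10 px):
    · · · · · · ·
    · · · · · · ·
    · · · · · · ·
    · · █ · · · ·
    · █ █ █ · · ·
    · · █ █ · · ·
    · · · █ █ · ·
    · · · · █ · ·
    · · · · · · ·
    · · · · · █ ·
    · · · · · · ·
T1:
  2·area = 32
  edge (4, 20)→(6, 2): d=(2,-18) top-left  bias=+0
  edge (6, 2)→(8, 0): d=(2,-2) top-left  bias=+0
  edge (8, 0)→(4, 20): d=(-4,20) right/bottom  bias=-1
    (3,0)@(7, 1): e=[16,0,16] → █  [on edge]
    (4,0)@(9, 1): e=[52,4,-24] → ·
    (2,1)@(5, 3): e=[-16,0,48] → ·  [on edge]
    (3,1)@(7, 3): e=[20,4,8] → █
    (4,1)@(9, 3): e=[56,8,-32] → ·
    (1,2)@(3, 5): e=[-48,0,80] → ·  [on edge]
    (3,2)@(7, 5): e=[24,8,0] → ·  [on edge]
    (0,3)@(1, 7): e=[-80,0,112] → ·  [on edge]
    (2,5)@(5, 11): e=[0,16,16] → █  [on edge]
    (3,5)@(7, 11): e=[36,20,-24] → ·
    (2,6)@(5, 13): e=[4,20,8] → █
    (3,6)@(7, 13): e=[40,24,-32] → ·
    (2,7)@(5, 15): e=[8,24,0] → ·  [on edge]
  covered (4 px):
    · · · █ · · ·
    · · · █ · · ·
    · · · · · · ·
    · · · · · · ·
    · · · · · · ·
    · · █ · · · ·
    · · █ · · · ·
    · · · · · · ·
    · · · · · · ·
    · · · · · · ·
    · · · · · · ·
T2:
  2·area = 32
  edge (0, 10)→(4, 6): d=(4,-4) top-left  bias=+0
  edge (4, 6)→(0, 18): d=(-4,12) right/bottom  bias=-1
  edge (0, 18)→(0, 10): d=(0,-8) top-left  bias=+0
    (4,0)@(9, 1): e=[0,-40,72] → ·  [on edge]
    (2,1)@(5, 3): e=[-8,0,40] → ·  [on edge]
    (3,1)@(7, 3): e=[0,-24,56] → ·  [on edge]
    (2,2)@(5, 5): e=[0,-8,40] → ·  [on edge]
    (1,3)@(3, 7): e=[0,8,24] → █  [on edge]
    (2,3)@(5, 7): e=[8,-16,40] → ·
    (0,4)@(1, 9): e=[0,24,8] → █  [on edge]
    (1,4)@(3, 9): e=[8,0,24] → ·  [on edge]
    (0,5)@(1, 11): e=[8,16,8] → █
    (1,5)@(3, 11): e=[16,-8,24] → ·
    (0,6)@(1, 13): e=[16,8,8] → █
    (1,6)@(3, 13): e=[24,-16,24] → ·
    (0,7)@(1, 15): e=[24,0,8] → ·  [on edge]
  covered (4 px):
    · · · · · · ·
    · · · · · · ·
    · · · · · · ·
    · █ · · · · ·
    █ · · · · · ·
    █ · · · · · ·
    █ · · · · · ·
    · · · · · · ·
    · · · · · · ·
    · · · · · · ·
    · · · · · · ·
T3:
  2·area = 156
  edge (6, 6)→(12, 22): d=(6,16) right/bottom  bias=-1
  edge (12, 22)→(0, 16): d=(-12,-6) top-left  bias=+0
  edge (0, 16)→(6, 6): d=(6,-10) top-left  bias=+0
    (4,0)@(9, 1): e=[-78,234,0] → ·  [on edge]
    (2,4)@(5, 9): e=[34,114,8] → █
    (3,4)@(7, 9): e=[2,126,28] → █
    (4,4)@(9, 9): e=[-30,138,48] → ·
    (1,5)@(3, 11): e=[78,78,0] → █  [on edge]
    (4,5)@(9, 11): e=[-18,114,60] → ·
    (1,6)@(3, 13): e=[90,54,12] → █
    (4,6)@(9, 13): e=[-6,90,72] → ·
    (0,7)@(1, 15): e=[134,18,4] → █
    (4,7)@(9, 15): e=[6,66,84] → █
    (5,7)@(11, 15): e=[-26,78,104] → ·
    (0,8)@(1, 17): e=[146,-6,16] → ·
  covered (20 px):
    · · · · · · ·
    · · · · · · ·
    · · · · · · ·
    · · · · · · ·
    · · █ █ · · ·
    · █ █ █ · · ·
    · █ █ █ · · ·
    █ █ █ █ █ · ·
    · █ █ █ █ · ·
    · · · █ █ · ·
    · · · · · █ ·

Result: [[2,3],[1,4],[2,4],[3,4],[2,5],[3,5],[3,6],[4,6],[4,7],[5,9]]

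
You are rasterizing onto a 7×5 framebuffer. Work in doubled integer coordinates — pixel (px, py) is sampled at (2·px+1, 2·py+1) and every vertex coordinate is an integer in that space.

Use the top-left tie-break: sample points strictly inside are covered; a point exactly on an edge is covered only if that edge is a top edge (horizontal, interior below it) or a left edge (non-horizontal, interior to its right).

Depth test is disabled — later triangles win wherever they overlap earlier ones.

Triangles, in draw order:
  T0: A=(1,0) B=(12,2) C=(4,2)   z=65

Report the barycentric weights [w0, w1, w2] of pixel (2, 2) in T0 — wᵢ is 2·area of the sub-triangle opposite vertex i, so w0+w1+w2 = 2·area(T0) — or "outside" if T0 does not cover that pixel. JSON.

T0:
  2·area = 16
  edge (1, 0)→(12, 2): d=(11,2) right/bottom  bias=-1
  edge (12, 2)→(4, 2): d=(-8,0) right/bottom  bias=-1
  edge (4, 2)→(1, 0): d=(-3,-2) top-left  bias=+0
    (1,0)@(3, 1): e=[7,8,1] → █
    (2,0)@(5, 1): e=[3,8,5] → █
    (3,0)@(7, 1): e=[-1,8,9] → ·
    (1,1)@(3, 3): e=[29,-8,-5] → ·
    (2,1)@(5, 3): e=[25,-8,-1] → ·
  covered (2 px):
    · █ █ · · · ·
    · · · · · · ·
    · · · · · · ·
    · · · · · · ·
    · · · · · · ·

Answer: "outside"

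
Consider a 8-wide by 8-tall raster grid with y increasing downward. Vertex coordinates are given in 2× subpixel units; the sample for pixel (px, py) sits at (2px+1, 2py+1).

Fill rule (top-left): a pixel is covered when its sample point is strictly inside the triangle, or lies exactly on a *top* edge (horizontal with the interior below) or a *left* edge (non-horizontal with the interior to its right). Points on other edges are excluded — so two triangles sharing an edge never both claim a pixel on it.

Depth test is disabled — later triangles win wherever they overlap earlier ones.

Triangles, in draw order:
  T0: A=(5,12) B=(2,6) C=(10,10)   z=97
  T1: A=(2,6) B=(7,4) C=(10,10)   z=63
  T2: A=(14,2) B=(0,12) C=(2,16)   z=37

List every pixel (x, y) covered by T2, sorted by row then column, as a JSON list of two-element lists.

T0:
  2·area = 36
  edge (5, 12)→(2, 6): d=(-3,-6) top-left  bias=+0
  edge (2, 6)→(10, 10): d=(8,4) right/bottom  bias=-1
  edge (10, 10)→(5, 12): d=(-5,2) right/bottom  bias=-1
    (1,3)@(3, 7): e=[3,4,29] → #
    (2,3)@(5, 7): e=[15,-4,25] → ·
    (1,4)@(3, 9): e=[-3,20,19] → ·
    (2,4)@(5, 9): e=[9,12,15] → #
    (3,4)@(7, 9): e=[21,4,11] → #
    (4,4)@(9, 9): e=[33,-4,7] → ·
    (2,5)@(5, 11): e=[3,28,5] → #
    (4,5)@(9, 11): e=[27,12,-3] → ·
    (2,6)@(5, 13): e=[-3,44,-5] → ·
    (3,6)@(7, 13): e=[9,36,-9] → ·
  covered (5 px):
    · · · · · · · ·
    · · · · · · · ·
    · · · · · · · ·
    · # · · · · · ·
    · · # # · · · ·
    · · # # · · · ·
    · · · · · · · ·
    · · · · · · · ·
T1:
  2·area = 36
  edge (2, 6)→(7, 4): d=(5,-2) top-left  bias=+0
  edge (7, 4)→(10, 10): d=(3,6) right/bottom  bias=-1
  edge (10, 10)→(2, 6): d=(-8,-4) top-left  bias=+0
    (2,2)@(5, 5): e=[1,15,20] → #
    (3,2)@(7, 5): e=[5,3,28] → #
    (4,2)@(9, 5): e=[9,-9,36] → ·
    (2,3)@(5, 7): e=[11,21,4] → #
    (4,3)@(9, 7): e=[19,-3,20] → ·
    (2,4)@(5, 9): e=[21,27,-12] → ·
    (3,4)@(7, 9): e=[25,15,-4] → ·
    (4,4)@(9, 9): e=[29,3,4] → #
    (5,4)@(11, 9): e=[33,-9,12] → ·
    (4,5)@(9, 11): e=[39,9,-12] → ·
  covered (5 px):
    · · · · · · · ·
    · · · · · · · ·
    · · # # · · · ·
    · · # # · · · ·
    · · · · # · · ·
    · · · · · · · ·
    · · · · · · · ·
    · · · · · · · ·
T2:
  2·area = 76  (B↔C swapped to make it positive)
  edge (14, 2)→(2, 16): d=(-12,14) right/bottom  bias=-1
  edge (2, 16)→(0, 12): d=(-2,-4) top-left  bias=+0
  edge (0, 12)→(14, 2): d=(14,-10) top-left  bias=+0
    (6,1)@(13, 3): e=[2,70,4] → #
    (7,1)@(15, 3): e=[-26,78,24] → ·
    (5,2)@(11, 5): e=[6,58,12] → #
    (6,2)@(13, 5): e=[-22,66,32] → ·
    (3,3)@(7, 7): e=[38,38,0] → #  [on edge]
    (4,3)@(9, 7): e=[10,46,20] → #
    (5,3)@(11, 7): e=[-18,54,40] → ·
    (2,4)@(5, 9): e=[42,26,8] → #
    (4,4)@(9, 9): e=[-14,42,48] → ·
    (1,5)@(3, 11): e=[46,14,16] → #
    (3,5)@(7, 11): e=[-10,30,56] → ·
    (0,6)@(1, 13): e=[50,2,24] → #
  covered (10 px):
    · · · · · · · ·
    · · · · · · # ·
    · · · · · # · ·
    · · · # # · · ·
    · · # # · · · ·
    · # # · · · · ·
    # # · · · · · ·
    · · · · · · · ·

Answer: [[6,1],[5,2],[3,3],[4,3],[2,4],[3,4],[1,5],[2,5],[0,6],[1,6]]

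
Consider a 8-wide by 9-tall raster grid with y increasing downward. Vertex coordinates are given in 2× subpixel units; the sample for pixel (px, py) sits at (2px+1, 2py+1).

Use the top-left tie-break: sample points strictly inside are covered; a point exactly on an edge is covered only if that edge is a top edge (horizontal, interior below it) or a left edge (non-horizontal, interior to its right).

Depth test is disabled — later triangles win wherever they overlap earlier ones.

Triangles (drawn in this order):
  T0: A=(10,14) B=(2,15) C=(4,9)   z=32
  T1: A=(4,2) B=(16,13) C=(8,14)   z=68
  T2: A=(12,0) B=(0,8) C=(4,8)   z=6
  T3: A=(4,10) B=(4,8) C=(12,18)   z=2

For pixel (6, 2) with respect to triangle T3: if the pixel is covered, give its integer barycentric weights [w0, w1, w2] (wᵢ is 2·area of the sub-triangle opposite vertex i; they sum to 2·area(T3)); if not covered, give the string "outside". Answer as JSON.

T0:
  2·area = 46
  edge (10, 14)→(2, 15): d=(-8,1) right/bottom  bias=-1
  edge (2, 15)→(4, 9): d=(2,-6) top-left  bias=+0
  edge (4, 9)→(10, 14): d=(6,5) right/bottom  bias=-1
    (2,5)@(5, 11): e=[29,10,7] → █
    (3,5)@(7, 11): e=[27,22,-3] → ·
    (1,6)@(3, 13): e=[15,2,29] → █
    (3,6)@(7, 13): e=[11,26,9] → █
    (4,6)@(9, 13): e=[9,38,-1] → ·
    (1,7)@(3, 15): e=[-1,6,41] → ·
    (2,7)@(5, 15): e=[-3,18,31] → ·
    (3,7)@(7, 15): e=[-5,30,21] → ·
  covered (4 px):
    · · · · · · · ·
    · · · · · · · ·
    · · · · · · · ·
    · · · · · · · ·
    · · · · · · · ·
    · · █ · · · · ·
    · █ █ █ · · · ·
    · · · · · · · ·
    · · · · · · · ·
T1:
  2·area = 100
  edge (4, 2)→(16, 13): d=(12,11) right/bottom  bias=-1
  edge (16, 13)→(8, 14): d=(-8,1) right/bottom  bias=-1
  edge (8, 14)→(4, 2): d=(-4,-12) top-left  bias=+0
    (2,1)@(5, 3): e=[1,91,8] → █
    (3,1)@(7, 3): e=[-21,89,32] → ·
    (2,2)@(5, 5): e=[25,75,0] → █  [on edge]
    (3,2)@(7, 5): e=[3,73,24] → █
    (4,2)@(9, 5): e=[-19,71,48] → ·
    (2,3)@(5, 7): e=[49,59,-8] → ·
    (3,3)@(7, 7): e=[27,57,16] → █
    (4,3)@(9, 7): e=[5,55,40] → █
    (5,3)@(11, 7): e=[-17,53,64] → ·
    (3,4)@(7, 9): e=[51,41,8] → █
    (5,4)@(11, 9): e=[7,37,56] → █
    (6,4)@(13, 9): e=[-15,35,80] → ·
    (3,5)@(7, 11): e=[75,25,0] → █  [on edge]
    (4,8)@(9, 17): e=[125,-25,0] → ·  [on edge]
  covered (16 px):
    · · · · · · · ·
    · · █ · · · · ·
    · · █ █ · · · ·
    · · · █ █ · · ·
    · · · █ █ █ · ·
    · · · █ █ █ █ ·
    · · · · █ █ █ █
    · · · · · · · ·
    · · · · · · · ·
T2:
  2·area = 32  (B↔C swapped to make it positive)
  edge (12, 0)→(4, 8): d=(-8,8) right/bottom  bias=-1
  edge (4, 8)→(0, 8): d=(-4,0) right/bottom  bias=-1
  edge (0, 8)→(12, 0): d=(12,-8) top-left  bias=+0
    (5,0)@(11, 1): e=[0,28,4] → ·  [on edge]
    (4,1)@(9, 3): e=[0,20,12] → ·  [on edge]
    (2,2)@(5, 5): e=[16,12,4] → █
    (3,2)@(7, 5): e=[0,12,20] → ·  [on edge]
    (1,3)@(3, 7): e=[16,4,12] → █
    (2,3)@(5, 7): e=[0,4,28] → ·  [on edge]
    (1,4)@(3, 9): e=[0,-4,36] → ·  [on edge]
    (0,5)@(1, 11): e=[0,-12,44] → ·  [on edge]
  covered (2 px):
    · · · · · · · ·
    · · · · · · · ·
    · · █ · · · · ·
    · █ · · · · · ·
    · · · · · · · ·
    · · · · · · · ·
    · · · · · · · ·
    · · · · · · · ·
    · · · · · · · ·
T3:
  2·area = 16
  edge (4, 10)→(4, 8): d=(0,-2) top-left  bias=+0
  edge (4, 8)→(12, 18): d=(8,10) right/bottom  bias=-1
  edge (12, 18)→(4, 10): d=(-8,-8) top-left  bias=+0
    (0,3)@(1, 7): e=[-6,22,0] → ·  [on edge]
    (1,4)@(3, 9): e=[-2,18,0] → ·  [on edge]
    (2,5)@(5, 11): e=[2,14,0] → █  [on edge]
    (3,5)@(7, 11): e=[6,-6,16] → ·
    (2,6)@(5, 13): e=[2,30,-16] → ·
    (3,6)@(7, 13): e=[6,10,0] → █  [on edge]
    (4,6)@(9, 13): e=[10,-10,16] → ·
    (3,7)@(7, 15): e=[6,26,-16] → ·
    (4,7)@(9, 15): e=[10,6,0] → █  [on edge]
    (5,7)@(11, 15): e=[14,-14,16] → ·
    (4,8)@(9, 17): e=[10,22,-16] → ·
    (5,8)@(11, 17): e=[14,2,0] → █  [on edge]
  covered (4 px):
    · · · · · · · ·
    · · · · · · · ·
    · · · · · · · ·
    · · · · · · · ·
    · · · · · · · ·
    · · █ · · · · ·
    · · · █ · · · ·
    · · · · █ · · ·
    · · · · · █ · ·

Answer: "outside"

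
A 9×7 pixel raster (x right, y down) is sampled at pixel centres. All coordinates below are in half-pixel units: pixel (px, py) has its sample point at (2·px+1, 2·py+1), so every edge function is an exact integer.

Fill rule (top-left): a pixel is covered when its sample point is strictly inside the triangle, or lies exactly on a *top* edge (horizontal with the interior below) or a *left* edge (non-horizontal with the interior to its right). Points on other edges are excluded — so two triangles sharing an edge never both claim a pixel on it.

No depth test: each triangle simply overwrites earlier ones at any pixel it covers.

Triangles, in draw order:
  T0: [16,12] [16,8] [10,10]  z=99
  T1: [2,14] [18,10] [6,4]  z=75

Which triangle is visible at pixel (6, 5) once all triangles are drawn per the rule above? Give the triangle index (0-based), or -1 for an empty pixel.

T0:
  2·area = 24  (B↔C swapped to make it positive)
  edge (16, 12)→(10, 10): d=(-6,-2) top-left  bias=+0
  edge (10, 10)→(16, 8): d=(6,-2) top-left  bias=+0
  edge (16, 8)→(16, 12): d=(0,4) right/bottom  bias=-1
    (0,3)@(1, 7): e=[0,-36,60] → ·  [on edge]
    (3,4)@(7, 9): e=[0,-12,36] → ·  [on edge]
    (6,4)@(13, 9): e=[12,0,12] → #  [on edge]
    (7,4)@(15, 9): e=[16,4,4] → #
    (8,4)@(17, 9): e=[20,8,-4] → ·
    (3,5)@(7, 11): e=[-12,0,36] → ·  [on edge]
    (6,5)@(13, 11): e=[0,12,12] → #  [on edge]
    (8,5)@(17, 11): e=[8,20,-4] → ·
    (0,6)@(1, 13): e=[-36,0,60] → ·  [on edge]
    (6,6)@(13, 13): e=[-12,24,12] → ·
    (7,6)@(15, 13): e=[-8,28,4] → ·
  covered (4 px):
    · · · · · · · · ·
    · · · · · · · · ·
    · · · · · · · · ·
    · · · · · · · · ·
    · · · · · · # # ·
    · · · · · · # # ·
    · · · · · · · · ·
T1:
  2·area = 144  (B↔C swapped to make it positive)
  edge (2, 14)→(6, 4): d=(4,-10) top-left  bias=+0
  edge (6, 4)→(18, 10): d=(12,6) right/bottom  bias=-1
  edge (18, 10)→(2, 14): d=(-16,4) right/bottom  bias=-1
    (3,2)@(7, 5): e=[14,6,124] → #
    (4,2)@(9, 5): e=[34,-6,116] → ·
    (2,3)@(5, 7): e=[2,42,100] → #
    (4,3)@(9, 7): e=[42,18,84] → #
    (5,3)@(11, 7): e=[62,6,76] → #
    (6,3)@(13, 7): e=[82,-6,68] → ·
    (2,4)@(5, 9): e=[10,66,68] → #
    (6,4)@(13, 9): e=[90,18,36] → #
    (7,4)@(15, 9): e=[110,6,28] → #
    (8,4)@(17, 9): e=[130,-6,20] → ·
    (2,5)@(5, 11): e=[18,90,36] → #
    (7,5)@(15, 11): e=[118,30,-4] → ·
  covered (18 px):
    · · · · · · · · ·
    · · · · · · · · ·
    · · · # · · · · ·
    · · # # # # · · ·
    · · # # # # # # ·
    · · # # # # # · ·
    · # # · · · · · ·

Z-buffer (winner per pixel, '.' = empty):
  . . . . . . . . .
  . . . . . . . . .
  . . . 1 . . . . .
  . . 1 1 1 1 . . .
  . . 1 1 1 1 1 1 .
  . . 1 1 1 1 1 0 .
  . 1 1 . . . . . .

Final: 1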